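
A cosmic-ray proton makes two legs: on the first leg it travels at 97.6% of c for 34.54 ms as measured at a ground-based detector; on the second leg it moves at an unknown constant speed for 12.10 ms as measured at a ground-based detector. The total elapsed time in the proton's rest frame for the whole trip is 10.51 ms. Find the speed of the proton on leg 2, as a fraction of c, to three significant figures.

β = 0.969

Leg 1: β = 0.976; γ = 1/√(1 − 0.976²) = 1/√0.04742 = 4.592; τ_1 = 34.54/4.592 = 7.522 ms.
Leg 2: speed unknown; τ_2 = 12.10/γ_2.
Total proper time: 7.522 + τ_2 = 10.51, so τ_2 = 10.51 − 7.522 = 2.988 ms.
γ_2 = 12.10/2.988 = 4.049; β = √(1 − 1/γ²) = √0.9390.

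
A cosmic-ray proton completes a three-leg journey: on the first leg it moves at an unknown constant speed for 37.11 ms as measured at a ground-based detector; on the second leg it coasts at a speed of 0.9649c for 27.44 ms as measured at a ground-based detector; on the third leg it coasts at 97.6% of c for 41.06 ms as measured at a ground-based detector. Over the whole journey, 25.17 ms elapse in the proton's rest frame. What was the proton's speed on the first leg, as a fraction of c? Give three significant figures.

β = 0.970

Leg 1: speed unknown; τ_1 = 37.11/γ_1.
Leg 2: γ = 1/√(1 − 0.9649²) = 1/√0.06897 = 3.808; τ_2 = 27.44/3.808 = 7.206 ms.
Leg 3: β = 0.976; γ = 1/√(1 − 0.976²) = 1/√0.04742 = 4.592; τ_3 = 41.06/4.592 = 8.942 ms.
Total proper time: τ_1 + 7.206 + 8.942 = 25.17, so τ_1 = 25.17 − 16.15 = 9.022 ms.
γ_1 = 37.11/9.022 = 4.113; β = √(1 − 1/γ²) = √0.9409.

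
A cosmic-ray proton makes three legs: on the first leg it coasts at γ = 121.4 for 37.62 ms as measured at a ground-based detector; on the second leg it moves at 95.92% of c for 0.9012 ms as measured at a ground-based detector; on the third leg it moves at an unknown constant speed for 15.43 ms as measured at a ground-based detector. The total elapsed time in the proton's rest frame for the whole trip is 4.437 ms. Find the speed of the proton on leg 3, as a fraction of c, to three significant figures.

Leg 1: γ = 121.4; τ_1 = 37.62/121.4 = 0.3099 ms.
Leg 2: β = 0.9592; γ = 1/√(1 − 0.9592²) = 1/√0.07994 = 3.537; τ_2 = 0.9012/3.537 = 0.2548 ms.
Leg 3: speed unknown; τ_3 = 15.43/γ_3.
Total proper time: 0.3099 + 0.2548 + τ_3 = 4.437, so τ_3 = 4.437 − 0.5647 = 3.872 ms.
γ_3 = 15.43/3.872 = 3.985; β = √(1 − 1/γ²) = √0.9370.

β = 0.968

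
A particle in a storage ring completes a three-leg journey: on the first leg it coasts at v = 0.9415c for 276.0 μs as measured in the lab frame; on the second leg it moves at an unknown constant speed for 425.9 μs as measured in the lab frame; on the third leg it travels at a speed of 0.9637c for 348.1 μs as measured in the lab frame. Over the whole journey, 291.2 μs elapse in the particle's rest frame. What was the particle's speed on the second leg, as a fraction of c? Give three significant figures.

β = 0.969

Leg 1: γ = 1/√(1 − 0.9415²) = 1/√0.1136 = 2.967; τ_1 = 276.0/2.967 = 93.02 μs.
Leg 2: speed unknown; τ_2 = 425.9/γ_2.
Leg 3: γ = 1/√(1 − 0.9637²) = 1/√0.07128 = 3.745; τ_3 = 348.1/3.745 = 92.94 μs.
Total proper time: 93.02 + τ_2 + 92.94 = 291.2, so τ_2 = 291.2 − 186.0 = 105.2 μs.
γ_2 = 425.9/105.2 = 4.047; β = √(1 − 1/γ²) = √0.9389.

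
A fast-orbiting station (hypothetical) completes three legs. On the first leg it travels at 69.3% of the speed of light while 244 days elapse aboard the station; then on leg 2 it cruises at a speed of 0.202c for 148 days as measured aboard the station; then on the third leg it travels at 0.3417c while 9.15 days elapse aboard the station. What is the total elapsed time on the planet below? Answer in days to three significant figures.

Leg 1: β = 0.693; γ = 1/√(1 − 0.693²) = 1/√0.5198 = 1.387; Δt_1 = 1.387 × 244 = 338.4 days.
Leg 2: γ = 1/√(1 − 0.202²) = 1/√0.9592 = 1.021; Δt_2 = 1.021 × 148 = 151.1 days.
Leg 3: γ = 1/√(1 − 0.3417²) = 1/√0.8832 = 1.064; Δt_3 = 1.064 × 9.15 = 9.736 days.
Total: 338.4 + 151.1 + 9.736 days.

Δt = 499 days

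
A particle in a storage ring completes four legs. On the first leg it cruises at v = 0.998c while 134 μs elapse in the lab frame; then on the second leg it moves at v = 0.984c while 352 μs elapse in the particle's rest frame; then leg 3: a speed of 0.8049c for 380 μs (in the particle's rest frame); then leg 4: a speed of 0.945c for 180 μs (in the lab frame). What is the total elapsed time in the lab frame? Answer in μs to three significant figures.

Δt = 2930 μs

Leg 1: 134 μs is already measured in the lab frame.
Leg 2: γ = 1/√(1 − 0.984²) = 1/√0.03174 = 5.613; Δt_2 = 5.613 × 352 = 1976 μs.
Leg 3: γ = 1/√(1 − 0.8049²) = 1/√0.3521 = 1.685; Δt_3 = 1.685 × 380 = 640.4 μs.
Leg 4: 180 μs is already measured in the lab frame.
Total: 134.0 + 1976 + 640.4 + 180.0 μs.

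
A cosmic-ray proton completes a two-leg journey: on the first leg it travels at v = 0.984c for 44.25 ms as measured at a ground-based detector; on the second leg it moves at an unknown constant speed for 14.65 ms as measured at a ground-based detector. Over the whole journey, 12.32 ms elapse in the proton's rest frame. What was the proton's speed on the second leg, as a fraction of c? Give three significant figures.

β = 0.953

Leg 1: γ = 1/√(1 − 0.984²) = 1/√0.03174 = 5.613; τ_1 = 44.25/5.613 = 7.884 ms.
Leg 2: speed unknown; τ_2 = 14.65/γ_2.
Total proper time: 7.884 + τ_2 = 12.32, so τ_2 = 12.32 − 7.884 = 4.436 ms.
γ_2 = 14.65/4.436 = 3.302; β = √(1 − 1/γ²) = √0.9083.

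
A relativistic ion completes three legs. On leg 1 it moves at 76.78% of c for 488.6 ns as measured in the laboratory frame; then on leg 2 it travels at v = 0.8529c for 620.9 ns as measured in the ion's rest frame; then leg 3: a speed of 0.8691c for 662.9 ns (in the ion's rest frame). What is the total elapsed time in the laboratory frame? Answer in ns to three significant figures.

Δt = 3020 ns

Leg 1: 488.6 ns is already measured in the laboratory frame.
Leg 2: γ = 1/√(1 − 0.8529²) = 1/√0.2726 = 1.915; Δt_2 = 1.915 × 620.9 = 1189 ns.
Leg 3: γ = 1/√(1 − 0.8691²) = 1/√0.2447 = 2.022; Δt_3 = 2.022 × 662.9 = 1340 ns.
Total: 488.6 + 1189 + 1340 ns.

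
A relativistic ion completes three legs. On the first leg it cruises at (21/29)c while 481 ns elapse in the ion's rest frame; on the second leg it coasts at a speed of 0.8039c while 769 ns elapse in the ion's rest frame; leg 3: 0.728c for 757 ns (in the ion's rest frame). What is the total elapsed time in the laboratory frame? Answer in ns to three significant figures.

Δt = 3090 ns

Leg 1: γ = 1/√(1 − (21/29)²) = 29/20 = 1.450; Δt_1 = 1.450 × 481 = 697.5 ns.
Leg 2: γ = 1/√(1 − 0.8039²) = 1/√0.3537 = 1.681; Δt_2 = 1.681 × 769 = 1293 ns.
Leg 3: γ = 1/√(1 − 0.728²) = 1/√0.4700 = 1.459; Δt_3 = 1.459 × 757 = 1104 ns.
Total: 697.5 + 1293 + 1104 ns.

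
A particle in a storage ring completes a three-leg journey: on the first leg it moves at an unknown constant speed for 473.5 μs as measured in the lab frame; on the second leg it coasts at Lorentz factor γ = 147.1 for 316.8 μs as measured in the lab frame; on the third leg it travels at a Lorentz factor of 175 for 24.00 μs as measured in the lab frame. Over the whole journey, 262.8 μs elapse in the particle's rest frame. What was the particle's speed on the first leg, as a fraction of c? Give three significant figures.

β = 0.835

Leg 1: speed unknown; τ_1 = 473.5/γ_1.
Leg 2: γ = 147.1; τ_2 = 316.8/147.1 = 2.154 μs.
Leg 3: γ = 175; τ_3 = 24.00/175.0 = 0.1371 μs.
Total proper time: τ_1 + 2.154 + 0.1371 = 262.8, so τ_1 = 262.8 − 2.291 = 260.5 μs.
γ_1 = 473.5/260.5 = 1.818; β = √(1 − 1/γ²) = √0.6973.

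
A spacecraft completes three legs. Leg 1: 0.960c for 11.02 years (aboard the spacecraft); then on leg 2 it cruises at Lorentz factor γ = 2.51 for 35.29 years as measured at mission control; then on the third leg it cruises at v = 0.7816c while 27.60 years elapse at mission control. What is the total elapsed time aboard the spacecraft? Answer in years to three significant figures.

τ = 42.3 years

Leg 1: 11.02 years is already measured aboard the spacecraft.
Leg 2: γ = 2.51; τ_2 = 35.29/2.510 = 14.06 years.
Leg 3: γ = 1/√(1 − 0.7816²) = 1/√0.3891 = 1.603; τ_3 = 27.60/1.603 = 17.22 years.
Total: 11.02 + 14.06 + 17.22 years.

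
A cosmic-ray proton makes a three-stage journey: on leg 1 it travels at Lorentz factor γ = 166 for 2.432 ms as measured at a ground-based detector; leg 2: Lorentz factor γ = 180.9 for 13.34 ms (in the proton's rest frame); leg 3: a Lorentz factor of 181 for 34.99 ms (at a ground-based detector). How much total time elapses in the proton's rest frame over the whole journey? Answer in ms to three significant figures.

Leg 1: γ = 166; τ_1 = 2.432/166.0 = 0.01465 ms.
Leg 2: 13.34 ms is already measured in the proton's rest frame.
Leg 3: γ = 181; τ_3 = 34.99/181.0 = 0.1933 ms.
Total: 0.01465 + 13.34 + 0.1933 ms.

τ = 13.5 ms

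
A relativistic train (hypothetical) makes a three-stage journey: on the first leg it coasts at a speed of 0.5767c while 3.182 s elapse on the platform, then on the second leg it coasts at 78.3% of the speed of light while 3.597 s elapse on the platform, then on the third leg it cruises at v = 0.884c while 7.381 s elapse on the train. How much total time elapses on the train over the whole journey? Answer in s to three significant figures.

Leg 1: γ = 1/√(1 − 0.5767²) = 1/√0.6674 = 1.224; τ_1 = 3.182/1.224 = 2.600 s.
Leg 2: β = 0.783; γ = 1/√(1 − 0.783²) = 1/√0.3869 = 1.608; τ_2 = 3.597/1.608 = 2.237 s.
Leg 3: 7.381 s is already measured on the train.
Total: 2.600 + 2.237 + 7.381 s.

τ = 12.2 s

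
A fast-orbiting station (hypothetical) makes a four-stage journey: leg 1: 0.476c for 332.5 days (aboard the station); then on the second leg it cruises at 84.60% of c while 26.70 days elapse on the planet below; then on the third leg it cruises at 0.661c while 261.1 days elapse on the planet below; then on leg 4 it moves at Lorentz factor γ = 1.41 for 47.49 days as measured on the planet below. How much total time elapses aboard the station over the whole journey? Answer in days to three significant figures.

Leg 1: 332.5 days is already measured aboard the station.
Leg 2: β = 0.8460; γ = 1/√(1 − 0.8460²) = 1/√0.2843 = 1.876; τ_2 = 26.70/1.876 = 14.24 days.
Leg 3: γ = 1/√(1 − 0.661²) = 1/√0.5631 = 1.333; τ_3 = 261.1/1.333 = 195.9 days.
Leg 4: γ = 1.41; τ_4 = 47.49/1.410 = 33.68 days.
Total: 332.5 + 14.24 + 195.9 + 33.68 days.

τ = 576 days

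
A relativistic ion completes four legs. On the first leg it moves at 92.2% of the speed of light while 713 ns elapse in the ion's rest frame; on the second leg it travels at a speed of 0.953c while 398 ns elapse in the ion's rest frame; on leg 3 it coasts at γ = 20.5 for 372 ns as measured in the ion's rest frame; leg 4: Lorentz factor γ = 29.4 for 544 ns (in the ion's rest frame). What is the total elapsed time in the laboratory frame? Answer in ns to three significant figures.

Leg 1: β = 0.922; γ = 1/√(1 − 0.922²) = 1/√0.1499 = 2.583; Δt_1 = 2.583 × 713 = 1841 ns.
Leg 2: γ = 1/√(1 − 0.953²) = 1/√0.09179 = 3.301; Δt_2 = 3.301 × 398 = 1314 ns.
Leg 3: γ = 20.5; Δt_3 = 20.50 × 372 = 7626 ns.
Leg 4: γ = 29.4; Δt_4 = 29.40 × 544 = 1.599×10⁴ ns.
Total: 1841 + 1314 + 7626 + 1.599×10⁴ ns.

Δt = 2.68×10⁴ ns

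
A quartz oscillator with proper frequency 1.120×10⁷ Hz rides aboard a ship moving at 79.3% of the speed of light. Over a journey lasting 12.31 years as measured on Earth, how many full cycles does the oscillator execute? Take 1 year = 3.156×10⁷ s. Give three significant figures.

β = 0.793; γ = 1/√(1 − 0.793²) = 1/√0.3712 = 1.641
The oscillator's own cycle count is N = f × τ where τ is the proper time on the ship. τ = Δt/γ = 12.31/1.641 = 7.500 years = 2.367×10⁸ s.
N = 1.120×10⁷ × 2.367×10⁸ = 2.651×10¹⁵.

N = 2.65×10¹⁵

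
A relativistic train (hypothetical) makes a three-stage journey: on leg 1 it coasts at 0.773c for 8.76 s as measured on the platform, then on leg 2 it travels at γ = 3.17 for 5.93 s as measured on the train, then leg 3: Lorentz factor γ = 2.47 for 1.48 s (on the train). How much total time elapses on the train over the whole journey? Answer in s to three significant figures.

τ = 13.0 s

Leg 1: γ = 1/√(1 − 0.773²) = 1/√0.4025 = 1.576; τ_1 = 8.76/1.576 = 5.557 s.
Leg 2: 5.93 s is already measured on the train.
Leg 3: 1.48 s is already measured on the train.
Total: 5.557 + 5.930 + 1.480 s.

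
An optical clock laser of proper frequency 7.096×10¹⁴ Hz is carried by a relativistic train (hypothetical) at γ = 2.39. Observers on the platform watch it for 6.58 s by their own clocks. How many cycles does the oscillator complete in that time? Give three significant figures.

N = 1.95×10¹⁵

γ = 2.39
During 6.58 s of lab time, the oscillator's proper time advances by τ = Δt/γ = 6.58/2.390 = 2.753 s = 2.753×10⁰ s.
N = f × τ = 7.096×10¹⁴ × 2.753×10⁰ = 1.954×10¹⁵.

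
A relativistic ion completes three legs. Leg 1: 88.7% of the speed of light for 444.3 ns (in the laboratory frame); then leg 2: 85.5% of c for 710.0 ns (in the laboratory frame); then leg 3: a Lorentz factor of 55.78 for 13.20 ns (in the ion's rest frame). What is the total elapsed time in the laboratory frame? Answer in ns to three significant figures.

Δt = 1890 ns

Leg 1: 444.3 ns is already measured in the laboratory frame.
Leg 2: 710.0 ns is already measured in the laboratory frame.
Leg 3: γ = 55.78; Δt_3 = 55.78 × 13.20 = 736.3 ns.
Total: 444.3 + 710.0 + 736.3 ns.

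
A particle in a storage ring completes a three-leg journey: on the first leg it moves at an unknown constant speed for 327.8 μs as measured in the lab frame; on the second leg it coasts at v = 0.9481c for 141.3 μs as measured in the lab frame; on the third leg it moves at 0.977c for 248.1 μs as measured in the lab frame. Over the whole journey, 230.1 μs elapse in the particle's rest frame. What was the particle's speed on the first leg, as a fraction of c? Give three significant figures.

β = 0.915

Leg 1: speed unknown; τ_1 = 327.8/γ_1.
Leg 2: γ = 1/√(1 − 0.9481²) = 1/√0.1011 = 3.145; τ_2 = 141.3/3.145 = 44.93 μs.
Leg 3: γ = 1/√(1 − 0.977²) = 1/√0.04547 = 4.690; τ_3 = 248.1/4.690 = 52.90 μs.
Total proper time: τ_1 + 44.93 + 52.90 = 230.1, so τ_1 = 230.1 − 97.83 = 132.3 μs.
γ_1 = 327.8/132.3 = 2.478; β = √(1 − 1/γ²) = √0.8372.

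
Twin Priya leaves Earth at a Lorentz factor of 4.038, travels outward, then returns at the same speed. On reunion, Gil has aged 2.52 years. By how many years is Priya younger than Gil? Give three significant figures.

γ = 4.038
Priya's elapsed proper time: τ = 2.52/4.038 = 0.6241 years.
Age gap = Δt − τ = 2.52 − 0.6241 years.

Δt − τ = 1.90 years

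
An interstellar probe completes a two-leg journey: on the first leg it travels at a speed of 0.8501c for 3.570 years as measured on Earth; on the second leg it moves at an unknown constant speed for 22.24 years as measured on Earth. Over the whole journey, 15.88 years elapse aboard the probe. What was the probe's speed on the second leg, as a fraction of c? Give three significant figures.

Leg 1: γ = 1/√(1 − 0.8501²) = 1/√0.2773 = 1.899; τ_1 = 3.570/1.899 = 1.880 years.
Leg 2: speed unknown; τ_2 = 22.24/γ_2.
Total proper time: 1.880 + τ_2 = 15.88, so τ_2 = 15.88 − 1.880 = 14.00 years.
γ_2 = 22.24/14.00 = 1.589; β = √(1 − 1/γ²) = √0.6037.

β = 0.777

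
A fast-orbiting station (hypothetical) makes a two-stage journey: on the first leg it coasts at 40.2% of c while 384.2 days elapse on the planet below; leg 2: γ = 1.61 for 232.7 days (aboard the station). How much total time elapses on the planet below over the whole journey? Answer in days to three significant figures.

Leg 1: 384.2 days is already measured on the planet below.
Leg 2: γ = 1.61; Δt_2 = 1.610 × 232.7 = 374.6 days.
Total: 384.2 + 374.6 days.

Δt = 759 days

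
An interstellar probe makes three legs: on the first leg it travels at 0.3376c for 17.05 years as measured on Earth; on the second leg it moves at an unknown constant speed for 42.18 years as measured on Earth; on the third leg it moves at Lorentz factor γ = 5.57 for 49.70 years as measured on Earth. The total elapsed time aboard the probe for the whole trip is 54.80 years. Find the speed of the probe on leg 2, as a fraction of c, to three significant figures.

Leg 1: γ = 1/√(1 − 0.3376²) = 1/√0.8860 = 1.062; τ_1 = 17.05/1.062 = 16.05 years.
Leg 2: speed unknown; τ_2 = 42.18/γ_2.
Leg 3: γ = 5.57; τ_3 = 49.70/5.570 = 8.923 years.
Total proper time: 16.05 + τ_2 + 8.923 = 54.80, so τ_2 = 54.80 − 24.97 = 29.83 years.
γ_2 = 42.18/29.83 = 1.414; β = √(1 − 1/γ²) = √0.4999.

β = 0.707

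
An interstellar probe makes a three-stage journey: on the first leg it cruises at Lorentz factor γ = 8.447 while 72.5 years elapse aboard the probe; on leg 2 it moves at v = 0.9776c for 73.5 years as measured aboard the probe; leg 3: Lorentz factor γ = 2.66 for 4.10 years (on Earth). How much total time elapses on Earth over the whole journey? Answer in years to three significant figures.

Δt = 966 years

Leg 1: γ = 8.447; Δt_1 = 8.447 × 72.5 = 612.4 years.
Leg 2: γ = 1/√(1 − 0.9776²) = 1/√0.04430 = 4.751; Δt_2 = 4.751 × 73.5 = 349.2 years.
Leg 3: 4.10 years is already measured on Earth.
Total: 612.4 + 349.2 + 4.100 years.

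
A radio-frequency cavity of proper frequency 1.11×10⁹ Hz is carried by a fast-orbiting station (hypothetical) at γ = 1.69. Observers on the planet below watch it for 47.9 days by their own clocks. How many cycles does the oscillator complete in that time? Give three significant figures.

N = 2.72×10¹⁵

γ = 1.69
During 47.9 days of lab time, the oscillator's proper time advances by τ = Δt/γ = 47.9/1.690 = 28.34 days = 2.449×10⁶ s.
N = f × τ = 1.11×10⁹ × 2.449×10⁶ = 2.718×10¹⁵.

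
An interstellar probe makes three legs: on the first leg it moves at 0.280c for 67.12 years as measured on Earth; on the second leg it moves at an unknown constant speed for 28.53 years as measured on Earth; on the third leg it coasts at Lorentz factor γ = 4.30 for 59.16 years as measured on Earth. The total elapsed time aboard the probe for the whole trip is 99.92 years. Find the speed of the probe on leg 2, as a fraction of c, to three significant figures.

Leg 1: γ = 1/√(1 − 0.280²) = 25/24 ≈ 1.042; τ_1 = 67.12/1.042 = 64.44 years.
Leg 2: speed unknown; τ_2 = 28.53/γ_2.
Leg 3: γ = 4.30; τ_3 = 59.16/4.300 = 13.76 years.
Total proper time: 64.44 + τ_2 + 13.76 = 99.92, so τ_2 = 99.92 − 78.19 = 21.73 years.
γ_2 = 28.53/21.73 = 1.313; β = √(1 − 1/γ²) = √0.4201.

β = 0.648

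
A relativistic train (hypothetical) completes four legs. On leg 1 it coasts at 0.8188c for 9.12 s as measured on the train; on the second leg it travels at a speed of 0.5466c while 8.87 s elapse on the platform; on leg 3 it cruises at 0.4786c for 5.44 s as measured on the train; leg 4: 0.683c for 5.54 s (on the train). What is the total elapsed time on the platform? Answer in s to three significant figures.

Leg 1: γ = 1/√(1 − 0.8188²) = 1/√0.3296 = 1.742; Δt_1 = 1.742 × 9.12 = 15.89 s.
Leg 2: 8.87 s is already measured on the platform.
Leg 3: γ = 1/√(1 − 0.4786²) = 1/√0.7709 = 1.139; Δt_3 = 1.139 × 5.44 = 6.196 s.
Leg 4: γ = 1/√(1 − 0.683²) = 1/√0.5335 = 1.369; Δt_4 = 1.369 × 5.54 = 7.585 s.
Total: 15.89 + 8.870 + 6.196 + 7.585 s.

Δt = 38.5 s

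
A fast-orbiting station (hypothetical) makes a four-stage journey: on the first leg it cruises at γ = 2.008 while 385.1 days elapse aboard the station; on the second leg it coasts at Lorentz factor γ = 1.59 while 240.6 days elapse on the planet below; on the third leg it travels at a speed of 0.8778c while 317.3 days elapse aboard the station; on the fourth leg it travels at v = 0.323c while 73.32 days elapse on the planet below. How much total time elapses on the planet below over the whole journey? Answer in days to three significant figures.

Leg 1: γ = 2.008; Δt_1 = 2.008 × 385.1 = 773.3 days.
Leg 2: 240.6 days is already measured on the planet below.
Leg 3: γ = 1/√(1 − 0.8778²) = 1/√0.2295 = 2.088; Δt_3 = 2.088 × 317.3 = 662.4 days.
Leg 4: 73.32 days is already measured on the planet below.
Total: 773.3 + 240.6 + 662.4 + 73.32 days.

Δt = 1750 days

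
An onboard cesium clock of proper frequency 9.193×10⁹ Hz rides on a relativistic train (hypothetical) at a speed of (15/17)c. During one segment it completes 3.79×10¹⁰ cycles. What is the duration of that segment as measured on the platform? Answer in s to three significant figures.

Δt = 8.76 s

γ = 1/√(1 − (15/17)²) = 17/8 = 2.125
Proper time for N cycles: τ = N/f = 3.79×10¹⁰/(9.193×10⁹) = 4.123×10⁰ s = 4.123 s.
Lab-frame duration Δt = γτ = 2.125 × 4.123 = 8.761 s.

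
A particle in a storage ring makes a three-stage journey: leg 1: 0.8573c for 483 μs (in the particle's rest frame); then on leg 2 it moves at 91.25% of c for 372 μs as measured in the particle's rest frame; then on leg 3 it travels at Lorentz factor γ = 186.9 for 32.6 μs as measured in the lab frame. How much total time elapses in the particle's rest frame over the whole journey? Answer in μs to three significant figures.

τ = 855 μs

Leg 1: 483 μs is already measured in the particle's rest frame.
Leg 2: 372 μs is already measured in the particle's rest frame.
Leg 3: γ = 186.9; τ_3 = 32.6/186.9 = 0.1744 μs.
Total: 483.0 + 372.0 + 0.1744 μs.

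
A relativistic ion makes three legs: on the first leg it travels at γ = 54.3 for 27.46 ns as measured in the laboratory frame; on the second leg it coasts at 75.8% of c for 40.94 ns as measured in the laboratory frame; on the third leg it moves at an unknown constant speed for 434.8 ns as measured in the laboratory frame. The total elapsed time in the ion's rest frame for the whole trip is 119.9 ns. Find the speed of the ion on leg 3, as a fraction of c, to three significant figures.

Leg 1: γ = 54.3; τ_1 = 27.46/54.30 = 0.5057 ns.
Leg 2: β = 0.758; γ = 1/√(1 − 0.758²) = 1/√0.4254 = 1.533; τ_2 = 40.94/1.533 = 26.70 ns.
Leg 3: speed unknown; τ_3 = 434.8/γ_3.
Total proper time: 0.5057 + 26.70 + τ_3 = 119.9, so τ_3 = 119.9 − 27.21 = 92.69 ns.
γ_3 = 434.8/92.69 = 4.691; β = √(1 − 1/γ²) = √0.9546.

β = 0.977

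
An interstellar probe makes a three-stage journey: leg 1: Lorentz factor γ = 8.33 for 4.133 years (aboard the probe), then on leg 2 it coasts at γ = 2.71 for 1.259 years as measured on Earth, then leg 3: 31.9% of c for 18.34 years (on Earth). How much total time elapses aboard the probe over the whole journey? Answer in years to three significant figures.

τ = 22.0 years

Leg 1: 4.133 years is already measured aboard the probe.
Leg 2: γ = 2.71; τ_2 = 1.259/2.710 = 0.4646 years.
Leg 3: β = 0.319; γ = 1/√(1 − 0.319²) = 1/√0.8982 = 1.055; τ_3 = 18.34/1.055 = 17.38 years.
Total: 4.133 + 0.4646 + 17.38 years.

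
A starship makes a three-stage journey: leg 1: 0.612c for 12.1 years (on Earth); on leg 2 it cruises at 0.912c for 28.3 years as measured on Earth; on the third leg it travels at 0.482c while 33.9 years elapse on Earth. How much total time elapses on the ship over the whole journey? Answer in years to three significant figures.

Leg 1: γ = 1/√(1 − 0.612²) = 1/√0.6255 = 1.264; τ_1 = 12.1/1.264 = 9.569 years.
Leg 2: γ = 1/√(1 − 0.912²) = 1/√0.1683 = 2.438; τ_2 = 28.3/2.438 = 11.61 years.
Leg 3: γ = 1/√(1 − 0.482²) = 1/√0.7677 = 1.141; τ_3 = 33.9/1.141 = 29.70 years.
Total: 9.569 + 11.61 + 29.70 years.

τ = 50.9 years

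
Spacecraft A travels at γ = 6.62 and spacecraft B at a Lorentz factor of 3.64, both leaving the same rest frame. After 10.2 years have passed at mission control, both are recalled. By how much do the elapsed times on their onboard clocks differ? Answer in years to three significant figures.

|τ_A − τ_B| = 1.26 years

A: γ = 6.62; τ_A = 10.2/6.620 = 1.541 years.
B: γ = 3.64; τ_B = 10.2/3.640 = 2.802 years.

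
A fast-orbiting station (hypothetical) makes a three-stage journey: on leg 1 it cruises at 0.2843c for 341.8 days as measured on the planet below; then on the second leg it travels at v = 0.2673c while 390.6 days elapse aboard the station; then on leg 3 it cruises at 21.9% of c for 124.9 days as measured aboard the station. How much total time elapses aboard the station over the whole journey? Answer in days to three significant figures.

Leg 1: γ = 1/√(1 − 0.2843²) = 1/√0.9192 = 1.043; τ_1 = 341.8/1.043 = 327.7 days.
Leg 2: 390.6 days is already measured aboard the station.
Leg 3: 124.9 days is already measured aboard the station.
Total: 327.7 + 390.6 + 124.9 days.

τ = 843 days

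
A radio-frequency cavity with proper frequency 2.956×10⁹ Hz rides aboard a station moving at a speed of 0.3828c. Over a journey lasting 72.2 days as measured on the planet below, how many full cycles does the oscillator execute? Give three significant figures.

N = 1.70×10¹⁶

γ = 1/√(1 − 0.3828²) = 1/√0.8535 = 1.082
The oscillator's own cycle count is N = f × τ where τ is the proper time aboard the station. τ = Δt/γ = 72.2/1.082 = 66.70 days = 5.763×10⁶ s.
N = 2.956×10⁹ × 5.763×10⁶ = 1.704×10¹⁶.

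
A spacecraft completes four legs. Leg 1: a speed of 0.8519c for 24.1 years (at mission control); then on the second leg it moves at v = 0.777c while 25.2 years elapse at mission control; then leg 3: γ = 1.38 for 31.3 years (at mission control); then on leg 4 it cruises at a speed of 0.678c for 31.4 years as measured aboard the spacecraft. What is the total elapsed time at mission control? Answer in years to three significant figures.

Leg 1: 24.1 years is already measured at mission control.
Leg 2: 25.2 years is already measured at mission control.
Leg 3: 31.3 years is already measured at mission control.
Leg 4: γ = 1/√(1 − 0.678²) = 1/√0.5403 = 1.360; Δt_4 = 1.360 × 31.4 = 42.72 years.
Total: 24.10 + 25.20 + 31.30 + 42.72 years.

Δt = 123 years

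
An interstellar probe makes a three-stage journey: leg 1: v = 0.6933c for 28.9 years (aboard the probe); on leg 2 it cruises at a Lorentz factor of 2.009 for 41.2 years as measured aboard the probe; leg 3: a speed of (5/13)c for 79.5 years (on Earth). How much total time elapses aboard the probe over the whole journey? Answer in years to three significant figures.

τ = 143 years

Leg 1: 28.9 years is already measured aboard the probe.
Leg 2: 41.2 years is already measured aboard the probe.
Leg 3: γ = 1/√(1 − (5/13)²) = 13/12 ≈ 1.083; τ_3 = 79.5/1.083 = 73.38 years.
Total: 28.90 + 41.20 + 73.38 years.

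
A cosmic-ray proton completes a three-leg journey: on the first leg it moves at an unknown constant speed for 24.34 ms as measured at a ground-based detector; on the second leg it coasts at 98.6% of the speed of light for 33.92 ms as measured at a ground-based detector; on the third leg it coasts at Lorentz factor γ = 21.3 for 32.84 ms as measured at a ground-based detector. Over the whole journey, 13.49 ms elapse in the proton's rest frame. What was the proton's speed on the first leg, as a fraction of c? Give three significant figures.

β = 0.966

Leg 1: speed unknown; τ_1 = 24.34/γ_1.
Leg 2: β = 0.986; γ = 1/√(1 − 0.986²) = 1/√0.02780 = 5.997; τ_2 = 33.92/5.997 = 5.656 ms.
Leg 3: γ = 21.3; τ_3 = 32.84/21.30 = 1.542 ms.
Total proper time: τ_1 + 5.656 + 1.542 = 13.49, so τ_1 = 13.49 − 7.198 = 6.292 ms.
γ_1 = 24.34/6.292 = 3.868; β = √(1 − 1/γ²) = √0.9332.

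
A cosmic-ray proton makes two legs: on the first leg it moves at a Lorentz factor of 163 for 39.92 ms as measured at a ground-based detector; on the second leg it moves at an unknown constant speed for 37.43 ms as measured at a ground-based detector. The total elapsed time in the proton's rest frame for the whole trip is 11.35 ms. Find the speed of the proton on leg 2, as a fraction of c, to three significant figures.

Leg 1: γ = 163; τ_1 = 39.92/163.0 = 0.2449 ms.
Leg 2: speed unknown; τ_2 = 37.43/γ_2.
Total proper time: 0.2449 + τ_2 = 11.35, so τ_2 = 11.35 − 0.2449 = 11.11 ms.
γ_2 = 37.43/11.11 = 3.371; β = √(1 − 1/γ²) = √0.9120.

β = 0.955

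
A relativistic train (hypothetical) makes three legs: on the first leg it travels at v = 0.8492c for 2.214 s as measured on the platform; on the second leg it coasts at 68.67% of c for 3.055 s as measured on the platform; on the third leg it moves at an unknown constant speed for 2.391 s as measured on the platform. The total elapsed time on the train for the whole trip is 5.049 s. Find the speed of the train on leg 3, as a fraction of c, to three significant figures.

Leg 1: γ = 1/√(1 − 0.8492²) = 1/√0.2789 = 1.894; τ_1 = 2.214/1.894 = 1.169 s.
Leg 2: β = 0.6867; γ = 1/√(1 − 0.6867²) = 1/√0.5284 = 1.376; τ_2 = 3.055/1.376 = 2.221 s.
Leg 3: speed unknown; τ_3 = 2.391/γ_3.
Total proper time: 1.169 + 2.221 + τ_3 = 5.049, so τ_3 = 5.049 − 3.390 = 1.659 s.
γ_3 = 2.391/1.659 = 1.441; β = √(1 − 1/γ²) = √0.5185.

β = 0.720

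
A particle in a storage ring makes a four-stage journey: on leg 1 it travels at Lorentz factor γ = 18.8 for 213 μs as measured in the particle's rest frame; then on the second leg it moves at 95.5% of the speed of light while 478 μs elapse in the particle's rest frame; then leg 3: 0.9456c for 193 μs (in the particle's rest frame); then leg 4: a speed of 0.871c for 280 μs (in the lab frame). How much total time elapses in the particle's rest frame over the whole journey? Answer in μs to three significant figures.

τ = 1020 μs

Leg 1: 213 μs is already measured in the particle's rest frame.
Leg 2: 478 μs is already measured in the particle's rest frame.
Leg 3: 193 μs is already measured in the particle's rest frame.
Leg 4: γ = 1/√(1 − 0.871²) = 1/√0.2414 = 2.035; τ_4 = 280/2.035 = 137.6 μs.
Total: 213.0 + 478.0 + 193.0 + 137.6 μs.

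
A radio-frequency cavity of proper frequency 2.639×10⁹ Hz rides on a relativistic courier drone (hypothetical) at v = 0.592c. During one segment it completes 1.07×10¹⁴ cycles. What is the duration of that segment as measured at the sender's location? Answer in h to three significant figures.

γ = 1/√(1 − 0.592²) = 1/√0.6495 = 1.241
Proper time for N cycles: τ = N/f = 1.07×10¹⁴/(2.639×10⁹) = 4.055×10⁴ s = 11.26 h.
Lab-frame duration Δt = γτ = 1.241 × 11.26 = 13.97 h.

Δt = 14.0 h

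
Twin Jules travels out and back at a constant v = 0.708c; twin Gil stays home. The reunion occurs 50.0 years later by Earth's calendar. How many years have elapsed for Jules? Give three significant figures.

γ = 1/√(1 − 0.708²) = 1/√0.4987 = 1.416
Jules's clock measures proper time along the trip: τ = Δt/γ = 50.0/1.416 years.

τ = 35.3 years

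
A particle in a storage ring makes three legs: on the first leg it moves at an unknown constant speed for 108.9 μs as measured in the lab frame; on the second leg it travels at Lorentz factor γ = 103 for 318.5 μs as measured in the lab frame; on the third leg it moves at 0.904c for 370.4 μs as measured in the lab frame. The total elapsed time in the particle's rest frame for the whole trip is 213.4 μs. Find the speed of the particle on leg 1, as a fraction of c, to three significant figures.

Leg 1: speed unknown; τ_1 = 108.9/γ_1.
Leg 2: γ = 103; τ_2 = 318.5/103.0 = 3.092 μs.
Leg 3: γ = 1/√(1 − 0.904²) = 1/√0.1828 = 2.339; τ_3 = 370.4/2.339 = 158.4 μs.
Total proper time: τ_1 + 3.092 + 158.4 = 213.4, so τ_1 = 213.4 − 161.5 = 51.95 μs.
γ_1 = 108.9/51.95 = 2.096; β = √(1 − 1/γ²) = √0.7724.

β = 0.879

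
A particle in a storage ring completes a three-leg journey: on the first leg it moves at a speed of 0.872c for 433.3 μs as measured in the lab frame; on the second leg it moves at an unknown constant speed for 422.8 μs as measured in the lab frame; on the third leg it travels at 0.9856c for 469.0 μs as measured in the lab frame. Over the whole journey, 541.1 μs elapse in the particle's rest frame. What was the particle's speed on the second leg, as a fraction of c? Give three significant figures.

Leg 1: γ = 1/√(1 − 0.872²) = 1/√0.2396 = 2.043; τ_1 = 433.3/2.043 = 212.1 μs.
Leg 2: speed unknown; τ_2 = 422.8/γ_2.
Leg 3: γ = 1/√(1 − 0.9856²) = 1/√0.02859 = 5.914; τ_3 = 469.0/5.914 = 79.30 μs.
Total proper time: 212.1 + τ_2 + 79.30 = 541.1, so τ_2 = 541.1 − 291.4 = 249.7 μs.
γ_2 = 422.8/249.7 = 1.693; β = √(1 − 1/γ²) = √0.6512.

β = 0.807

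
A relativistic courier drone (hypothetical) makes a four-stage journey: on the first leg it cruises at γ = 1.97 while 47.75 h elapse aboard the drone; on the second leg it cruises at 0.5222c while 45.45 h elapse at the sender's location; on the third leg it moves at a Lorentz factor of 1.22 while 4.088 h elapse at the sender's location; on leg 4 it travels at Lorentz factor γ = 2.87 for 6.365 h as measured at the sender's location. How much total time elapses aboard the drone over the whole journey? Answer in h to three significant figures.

Leg 1: 47.75 h is already measured aboard the drone.
Leg 2: γ = 1/√(1 − 0.5222²) = 1/√0.7273 = 1.173; τ_2 = 45.45/1.173 = 38.76 h.
Leg 3: γ = 1.22; τ_3 = 4.088/1.220 = 3.351 h.
Leg 4: γ = 2.87; τ_4 = 6.365/2.870 = 2.218 h.
Total: 47.75 + 38.76 + 3.351 + 2.218 h.

τ = 92.1 h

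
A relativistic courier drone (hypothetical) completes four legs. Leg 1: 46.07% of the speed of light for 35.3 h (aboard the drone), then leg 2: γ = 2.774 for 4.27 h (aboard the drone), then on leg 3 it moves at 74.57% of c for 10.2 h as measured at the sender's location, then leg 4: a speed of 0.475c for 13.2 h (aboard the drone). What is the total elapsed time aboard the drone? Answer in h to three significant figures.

τ = 59.6 h

Leg 1: 35.3 h is already measured aboard the drone.
Leg 2: 4.27 h is already measured aboard the drone.
Leg 3: β = 0.7457; γ = 1/√(1 − 0.7457²) = 1/√0.4439 = 1.501; τ_3 = 10.2/1.501 = 6.796 h.
Leg 4: 13.2 h is already measured aboard the drone.
Total: 35.30 + 4.270 + 6.796 + 13.20 h.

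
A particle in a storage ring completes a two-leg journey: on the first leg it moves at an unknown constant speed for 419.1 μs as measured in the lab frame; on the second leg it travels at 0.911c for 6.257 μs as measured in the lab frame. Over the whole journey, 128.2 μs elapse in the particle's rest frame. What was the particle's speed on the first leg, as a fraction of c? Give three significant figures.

Leg 1: speed unknown; τ_1 = 419.1/γ_1.
Leg 2: γ = 1/√(1 − 0.911²) = 1/√0.1701 = 2.425; τ_2 = 6.257/2.425 = 2.580 μs.
Total proper time: τ_1 + 2.580 = 128.2, so τ_1 = 128.2 − 2.580 = 125.6 μs.
γ_1 = 419.1/125.6 = 3.336; β = √(1 − 1/γ²) = √0.9102.

β = 0.954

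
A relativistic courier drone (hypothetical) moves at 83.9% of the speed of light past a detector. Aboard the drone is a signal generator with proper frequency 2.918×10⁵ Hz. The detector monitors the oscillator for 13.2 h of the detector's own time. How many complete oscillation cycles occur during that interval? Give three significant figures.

N = 7.55×10⁹

β = 0.839; γ = 1/√(1 − 0.839²) = 1/√0.2961 = 1.838
During 13.2 h of lab time, the oscillator's proper time advances by τ = Δt/γ = 13.2/1.838 = 7.183 h = 2.586×10⁴ s.
N = f × τ = 2.918×10⁵ × 2.586×10⁴ = 7.545×10⁹.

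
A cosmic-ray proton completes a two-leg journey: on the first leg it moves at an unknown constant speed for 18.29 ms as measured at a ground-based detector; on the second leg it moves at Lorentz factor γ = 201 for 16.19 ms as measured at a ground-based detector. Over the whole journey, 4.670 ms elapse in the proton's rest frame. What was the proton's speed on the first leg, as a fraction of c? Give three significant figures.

Leg 1: speed unknown; τ_1 = 18.29/γ_1.
Leg 2: γ = 201; τ_2 = 16.19/201.0 = 0.08055 ms.
Total proper time: τ_1 + 0.08055 = 4.670, so τ_1 = 4.670 − 0.08055 = 4.589 ms.
γ_1 = 18.29/4.589 = 3.985; β = √(1 − 1/γ²) = √0.9370.

β = 0.968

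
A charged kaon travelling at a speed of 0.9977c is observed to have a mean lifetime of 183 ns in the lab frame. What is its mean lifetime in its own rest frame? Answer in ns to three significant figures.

τ₀ = 12.4 ns

γ = 1/√(1 − 0.9977²) = 1/√0.004595 = 14.75
The lab-frame lifetime is the dilated interval; the proper lifetime is τ₀ = Δt/γ = 183/14.75 ns.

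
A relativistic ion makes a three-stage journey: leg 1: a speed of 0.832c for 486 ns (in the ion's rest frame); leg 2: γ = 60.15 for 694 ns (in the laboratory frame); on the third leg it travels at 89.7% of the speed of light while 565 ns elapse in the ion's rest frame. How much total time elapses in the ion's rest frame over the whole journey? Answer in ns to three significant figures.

Leg 1: 486 ns is already measured in the ion's rest frame.
Leg 2: γ = 60.15; τ_2 = 694/60.15 = 11.54 ns.
Leg 3: 565 ns is already measured in the ion's rest frame.
Total: 486.0 + 11.54 + 565.0 ns.

τ = 1060 ns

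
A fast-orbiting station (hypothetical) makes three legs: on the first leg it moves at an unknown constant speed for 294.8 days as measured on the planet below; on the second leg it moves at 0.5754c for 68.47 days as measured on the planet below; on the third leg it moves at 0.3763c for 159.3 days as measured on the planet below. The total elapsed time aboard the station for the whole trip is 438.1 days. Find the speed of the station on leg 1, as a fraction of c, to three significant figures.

Leg 1: speed unknown; τ_1 = 294.8/γ_1.
Leg 2: γ = 1/√(1 − 0.5754²) = 1/√0.6689 = 1.223; τ_2 = 68.47/1.223 = 56.00 days.
Leg 3: γ = 1/√(1 − 0.3763²) = 1/√0.8584 = 1.079; τ_3 = 159.3/1.079 = 147.6 days.
Total proper time: τ_1 + 56.00 + 147.6 = 438.1, so τ_1 = 438.1 − 203.6 = 234.5 days.
γ_1 = 294.8/234.5 = 1.257; β = √(1 − 1/γ²) = √0.3672.

β = 0.606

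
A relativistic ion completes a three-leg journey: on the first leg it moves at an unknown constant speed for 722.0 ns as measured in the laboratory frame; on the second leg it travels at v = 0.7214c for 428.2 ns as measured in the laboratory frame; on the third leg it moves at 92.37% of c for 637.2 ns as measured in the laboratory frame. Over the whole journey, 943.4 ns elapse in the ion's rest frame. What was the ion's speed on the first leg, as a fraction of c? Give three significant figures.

Leg 1: speed unknown; τ_1 = 722.0/γ_1.
Leg 2: γ = 1/√(1 − 0.7214²) = 1/√0.4796 = 1.444; τ_2 = 428.2/1.444 = 296.5 ns.
Leg 3: β = 0.9237; γ = 1/√(1 − 0.9237²) = 1/√0.1468 = 2.610; τ_3 = 637.2/2.610 = 244.1 ns.
Total proper time: τ_1 + 296.5 + 244.1 = 943.4, so τ_1 = 943.4 − 540.7 = 402.7 ns.
γ_1 = 722.0/402.7 = 1.793; β = √(1 − 1/γ²) = √0.6888.

β = 0.830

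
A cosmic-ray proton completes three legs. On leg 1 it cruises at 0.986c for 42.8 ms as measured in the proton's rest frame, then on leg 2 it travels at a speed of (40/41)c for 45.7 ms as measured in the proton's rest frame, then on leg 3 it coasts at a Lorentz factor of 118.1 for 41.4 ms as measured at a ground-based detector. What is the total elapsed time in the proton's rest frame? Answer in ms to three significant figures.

Leg 1: 42.8 ms is already measured in the proton's rest frame.
Leg 2: 45.7 ms is already measured in the proton's rest frame.
Leg 3: γ = 118.1; τ_3 = 41.4/118.1 = 0.3506 ms.
Total: 42.80 + 45.70 + 0.3506 ms.

τ = 88.9 ms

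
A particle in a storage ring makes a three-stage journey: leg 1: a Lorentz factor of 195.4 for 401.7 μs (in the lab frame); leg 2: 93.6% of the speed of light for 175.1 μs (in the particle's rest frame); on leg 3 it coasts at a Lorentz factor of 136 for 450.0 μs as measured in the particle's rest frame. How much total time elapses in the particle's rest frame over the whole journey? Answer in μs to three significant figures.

Leg 1: γ = 195.4; τ_1 = 401.7/195.4 = 2.056 μs.
Leg 2: 175.1 μs is already measured in the particle's rest frame.
Leg 3: 450.0 μs is already measured in the particle's rest frame.
Total: 2.056 + 175.1 + 450.0 μs.

τ = 627 μs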